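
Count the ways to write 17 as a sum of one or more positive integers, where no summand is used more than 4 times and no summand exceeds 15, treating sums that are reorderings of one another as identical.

203

A full systematic count gives 203.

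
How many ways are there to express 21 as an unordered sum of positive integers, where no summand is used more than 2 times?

There are 243 such partitions.

243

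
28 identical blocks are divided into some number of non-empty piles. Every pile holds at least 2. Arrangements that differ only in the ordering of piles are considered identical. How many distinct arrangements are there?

708

Systematic enumeration (by largest part, then next-largest, …) yields 708.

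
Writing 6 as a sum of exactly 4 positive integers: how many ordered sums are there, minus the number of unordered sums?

8

Ordered (compositions into 4 parts): C(5,3) = 10.
Unordered (partitions into 4 parts): 2.
Difference: 10 − 2 = 8.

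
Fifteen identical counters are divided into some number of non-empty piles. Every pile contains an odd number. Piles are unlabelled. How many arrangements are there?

27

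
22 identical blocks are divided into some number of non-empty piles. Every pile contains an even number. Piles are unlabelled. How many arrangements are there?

A partial list (first 12 by largest part):
22
20, 2
18, 4
18, 2, 2
16, 6
16, 4, 2
16, 2, 2, 2
14, 8
14, 6, 2
14, 4, 4
14, 4, 2, 2
14, 2, 2, 2, 2
…and 44 more, for 56 total.

56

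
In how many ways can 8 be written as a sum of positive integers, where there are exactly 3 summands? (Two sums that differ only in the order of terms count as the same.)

5

Enumerating:
1, 1, 6
1, 2, 5
1, 3, 4
2, 2, 4
2, 3, 3
That's 5 in total.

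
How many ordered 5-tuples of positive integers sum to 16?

1365

By stars and bars with positive parts, the count is C(15,4) = 1365.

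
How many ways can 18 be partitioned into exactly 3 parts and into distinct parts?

They are:
15 + 2 + 1
14 + 3 + 1
13 + 4 + 1
13 + 3 + 2
12 + 5 + 1
12 + 4 + 2
11 + 6 + 1
11 + 5 + 2
11 + 4 + 3
10 + 7 + 1
10 + 6 + 2
10 + 5 + 3
9 + 8 + 1
9 + 7 + 2
9 + 6 + 3
9 + 5 + 4
8 + 7 + 3
8 + 6 + 4
7 + 6 + 5

19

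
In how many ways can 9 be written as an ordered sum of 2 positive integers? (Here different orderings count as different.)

8

A composition of 9 into 2 positive parts is chosen by placing 1 dividers among the 8 gaps between 9 units: C(8,1) = 8.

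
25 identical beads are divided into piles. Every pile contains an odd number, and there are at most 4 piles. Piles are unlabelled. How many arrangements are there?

The partitions of 25 that satisfy the conditions:
25
23 + 1 + 1
21 + 3 + 1
19 + 5 + 1
19 + 3 + 3
17 + 7 + 1
17 + 5 + 3
15 + 9 + 1
15 + 7 + 3
15 + 5 + 5
13 + 11 + 1
13 + 9 + 3
13 + 7 + 5
11 + 11 + 3
11 + 9 + 5
11 + 7 + 7
9 + 9 + 7
Counting gives 17.

17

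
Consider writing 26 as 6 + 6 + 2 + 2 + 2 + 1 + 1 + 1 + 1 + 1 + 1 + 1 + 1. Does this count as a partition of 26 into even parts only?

The parts sum to 26, and the condition 'every summand is even' is violated.

No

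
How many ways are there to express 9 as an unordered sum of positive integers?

30

There are too many to list fully; the first 12 (by largest part) are:
9
1+8
2+7
1+1+7
3+6
1+2+6
1+1+1+6
4+5
1+3+5
2+2+5
1+1+2+5
1+1+1+1+5
…and 18 more, for 30 total.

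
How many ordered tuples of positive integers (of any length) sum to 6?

32

The number of compositions of n is 2^(n−1); here 2^5 = 32.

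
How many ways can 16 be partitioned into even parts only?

22

Enumerating:
16
14,2
12,4
12,2,2
10,6
10,4,2
10,2,2,2
8,8
8,6,2
8,4,4
8,4,2,2
8,2,2,2,2
6,6,4
6,6,2,2
6,4,4,2
6,4,2,2,2
6,2,2,2,2,2
4,4,4,4
4,4,4,2,2
4,4,2,2,2,2
4,2,2,2,2,2,2
2,2,2,2,2,2,2,2
Counting gives 22.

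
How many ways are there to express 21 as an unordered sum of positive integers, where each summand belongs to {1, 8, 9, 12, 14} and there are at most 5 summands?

The partitions of 21 that satisfy the conditions:
9 + 12
1 + 8 + 12
1 + 1 + 1 + 9 + 9

3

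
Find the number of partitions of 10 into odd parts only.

10

Listing the qualifying partitions of 10:
9,1
7,3
7,1,1,1
5,5
5,3,1,1
5,1,1,1,1,1
3,3,3,1
3,3,1,1,1,1
3,1,1,1,1,1,1,1
1,1,1,1,1,1,1,1,1,1
That's 10 in total.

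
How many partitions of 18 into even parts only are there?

30

There are too many to list fully; the first 12 (by largest part) are:
18
16+2
14+4
14+2+2
12+6
12+4+2
12+2+2+2
10+8
10+6+2
10+4+4
10+4+2+2
10+2+2+2+2
…and 18 more, for 30 total.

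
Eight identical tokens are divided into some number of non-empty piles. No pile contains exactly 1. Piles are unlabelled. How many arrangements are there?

The partitions of 8 that satisfy the conditions:
8
6 + 2
5 + 3
4 + 4
4 + 2 + 2
3 + 3 + 2
2 + 2 + 2 + 2

7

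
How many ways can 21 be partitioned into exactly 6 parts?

110

There are 110 such partitions.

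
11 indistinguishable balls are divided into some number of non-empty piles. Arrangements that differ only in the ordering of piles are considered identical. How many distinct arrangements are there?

There are too many to list fully; the first 12 (by largest part) are:
11
10+1
9+2
9+1+1
8+3
8+2+1
8+1+1+1
7+4
7+3+1
7+2+2
7+2+1+1
7+1+1+1+1
…and 44 more, for 56 total.

56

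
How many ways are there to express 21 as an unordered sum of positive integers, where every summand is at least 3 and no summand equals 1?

A partial list (first 12 by largest part):
21
18 + 3
17 + 4
16 + 5
15 + 6
15 + 3 + 3
14 + 7
14 + 4 + 3
13 + 8
13 + 5 + 3
13 + 4 + 4
12 + 9
…and 48 more, for 60 total.

60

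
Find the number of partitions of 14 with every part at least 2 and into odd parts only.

4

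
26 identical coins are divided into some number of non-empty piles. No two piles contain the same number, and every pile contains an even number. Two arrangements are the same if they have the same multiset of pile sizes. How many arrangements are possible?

Enumerating:
26
2+24
4+22
6+20
2+4+20
8+18
2+6+18
10+16
2+8+16
4+6+16
12+14
2+10+14
4+8+14
2+4+6+14
4+10+12
6+8+12
2+4+8+12
2+6+8+10

18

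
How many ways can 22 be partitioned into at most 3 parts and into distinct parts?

There are too many to list fully; the first 12 (by largest part) are:
22
1+21
2+20
3+19
1+2+19
4+18
1+3+18
5+17
1+4+17
2+3+17
6+16
1+5+16
…and 29 more, for 41 total.

41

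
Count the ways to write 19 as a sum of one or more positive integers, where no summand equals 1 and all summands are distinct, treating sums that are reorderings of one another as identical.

29

There are too many to list fully; the first 12 (by largest part) are:
19
17,2
16,3
15,4
14,5
14,3,2
13,6
13,4,2
12,7
12,5,2
12,4,3
11,8
…and 17 more, for 29 total.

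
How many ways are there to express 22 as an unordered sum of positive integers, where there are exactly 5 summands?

Counting exhaustively, 119 partitions satisfy the conditions.

119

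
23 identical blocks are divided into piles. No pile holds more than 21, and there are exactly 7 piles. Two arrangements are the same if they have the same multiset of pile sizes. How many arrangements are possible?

A full systematic count gives 164.

164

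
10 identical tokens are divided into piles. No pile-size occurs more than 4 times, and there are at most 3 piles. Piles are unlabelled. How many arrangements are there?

14

Enumerating:
10
9,1
8,2
8,1,1
7,3
7,2,1
6,4
6,3,1
6,2,2
5,5
5,4,1
5,3,2
4,4,2
4,3,3
Counting gives 14.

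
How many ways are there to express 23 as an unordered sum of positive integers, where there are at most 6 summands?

454

Counting exhaustively, 454 partitions satisfy the conditions.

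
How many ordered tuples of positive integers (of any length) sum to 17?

65536

The number of compositions of n is 2^(n−1); here 2^16 = 65536.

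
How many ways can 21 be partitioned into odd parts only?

76

A full systematic count gives 76.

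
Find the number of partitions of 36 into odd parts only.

668

Direct enumeration gives 668 partitions.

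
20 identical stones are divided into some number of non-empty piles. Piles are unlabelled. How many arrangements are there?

Systematic enumeration (by largest part, then next-largest, …) yields 627.

627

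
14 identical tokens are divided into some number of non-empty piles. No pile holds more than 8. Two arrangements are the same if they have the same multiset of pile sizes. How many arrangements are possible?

116

Systematic enumeration (by largest part, then next-largest, …) yields 116.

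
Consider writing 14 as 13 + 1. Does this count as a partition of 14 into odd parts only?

The parts sum to 14, and the condition 'every summand is odd' holds.

Yes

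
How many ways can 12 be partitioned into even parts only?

Enumerating:
12
10,2
8,4
8,2,2
6,6
6,4,2
6,2,2,2
4,4,4
4,4,2,2
4,2,2,2,2
2,2,2,2,2,2

11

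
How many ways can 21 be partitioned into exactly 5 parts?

101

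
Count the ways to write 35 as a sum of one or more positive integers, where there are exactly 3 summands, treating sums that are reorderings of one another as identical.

102

Enumerating by decreasing first part gives 102 partitions in all.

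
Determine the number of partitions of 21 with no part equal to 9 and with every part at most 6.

331

Systematic enumeration (by largest part, then next-largest, …) yields 331.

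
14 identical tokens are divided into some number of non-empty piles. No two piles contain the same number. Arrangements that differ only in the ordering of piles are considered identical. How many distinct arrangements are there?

Listing the qualifying partitions of 14:
14
13 + 1
12 + 2
11 + 3
11 + 2 + 1
10 + 4
10 + 3 + 1
9 + 5
9 + 4 + 1
9 + 3 + 2
8 + 6
8 + 5 + 1
8 + 4 + 2
8 + 3 + 2 + 1
7 + 6 + 1
7 + 5 + 2
7 + 4 + 3
7 + 4 + 2 + 1
6 + 5 + 3
6 + 5 + 2 + 1
6 + 4 + 3 + 1
5 + 4 + 3 + 2

22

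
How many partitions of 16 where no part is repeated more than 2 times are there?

Enumerating by decreasing first part gives 89 partitions in all.

89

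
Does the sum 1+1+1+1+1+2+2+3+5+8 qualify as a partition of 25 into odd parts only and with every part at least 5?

The parts sum to 25, and the condition 'every summand is odd' is violated.

No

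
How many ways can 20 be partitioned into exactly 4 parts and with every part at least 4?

5

Enumerating:
8,4,4,4
7,5,4,4
6,6,4,4
6,5,5,4
5,5,5,5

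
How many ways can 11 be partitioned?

56

There are too many to list fully; the first 12 (by largest part) are:
11
1, 10
2, 9
1, 1, 9
3, 8
1, 2, 8
1, 1, 1, 8
4, 7
1, 3, 7
2, 2, 7
1, 1, 2, 7
1, 1, 1, 1, 7
…and 44 more, for 56 total.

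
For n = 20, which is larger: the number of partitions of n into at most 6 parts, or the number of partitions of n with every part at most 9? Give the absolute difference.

206

Partitions of 20 into at most 6 parts: 282.
Partitions of 20 with every part at most 9: 488.
|282 − 488| = 206.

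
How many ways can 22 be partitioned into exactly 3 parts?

There are too many to list fully; the first 12 (by largest part) are:
20,1,1
19,2,1
18,3,1
18,2,2
17,4,1
17,3,2
16,5,1
16,4,2
16,3,3
15,6,1
15,5,2
15,4,3
…and 28 more, for 40 total.

40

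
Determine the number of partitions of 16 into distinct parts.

A partial list (first 12 by largest part):
16
15,1
14,2
13,3
13,2,1
12,4
12,3,1
11,5
11,4,1
11,3,2
10,6
10,5,1
…and 20 more, for 32 total.

32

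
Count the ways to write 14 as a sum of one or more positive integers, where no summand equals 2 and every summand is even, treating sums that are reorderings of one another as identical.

The partitions of 14 that satisfy the conditions:
14
10,4
8,6
6,4,4
Counting gives 4.

4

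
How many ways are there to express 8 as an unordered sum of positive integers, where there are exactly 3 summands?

The partitions of 8 that satisfy the conditions:
6 + 1 + 1
5 + 2 + 1
4 + 3 + 1
4 + 2 + 2
3 + 3 + 2
Counting gives 5.

5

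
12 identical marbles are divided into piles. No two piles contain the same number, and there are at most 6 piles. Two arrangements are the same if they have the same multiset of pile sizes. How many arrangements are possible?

15

Enumerating:
12
11 + 1
10 + 2
9 + 3
9 + 2 + 1
8 + 4
8 + 3 + 1
7 + 5
7 + 4 + 1
7 + 3 + 2
6 + 5 + 1
6 + 4 + 2
6 + 3 + 2 + 1
5 + 4 + 3
5 + 4 + 2 + 1
That's 15 in total.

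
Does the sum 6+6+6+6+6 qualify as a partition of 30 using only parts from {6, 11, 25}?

Yes

The parts sum to 30, and the condition 'each summand belongs to {6, 11, 25}' holds.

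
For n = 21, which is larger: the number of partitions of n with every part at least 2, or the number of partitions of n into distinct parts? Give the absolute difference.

Partitions of 21 with every part at least 2: 165.
Partitions of 21 into distinct parts: 76.
|165 − 76| = 89.

89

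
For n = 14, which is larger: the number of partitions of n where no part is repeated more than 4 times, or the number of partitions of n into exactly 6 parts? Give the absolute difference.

Partitions of 14 where no part is repeated more than 4 times: 100.
Partitions of 14 into exactly 6 parts: 20.
|100 − 20| = 80.

80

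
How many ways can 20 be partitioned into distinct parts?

There are too many to list fully; the first 12 (by largest part) are:
20
1+19
2+18
3+17
1+2+17
4+16
1+3+16
5+15
1+4+15
2+3+15
6+14
1+5+14
…and 52 more, for 64 total.

64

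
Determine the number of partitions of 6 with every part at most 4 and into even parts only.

2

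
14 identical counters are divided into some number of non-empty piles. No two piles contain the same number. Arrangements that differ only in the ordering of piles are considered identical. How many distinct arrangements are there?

22

They are:
14
13 + 1
12 + 2
11 + 3
11 + 2 + 1
10 + 4
10 + 3 + 1
9 + 5
9 + 4 + 1
9 + 3 + 2
8 + 6
8 + 5 + 1
8 + 4 + 2
8 + 3 + 2 + 1
7 + 6 + 1
7 + 5 + 2
7 + 4 + 3
7 + 4 + 2 + 1
6 + 5 + 3
6 + 5 + 2 + 1
6 + 4 + 3 + 1
5 + 4 + 3 + 2
Counting gives 22.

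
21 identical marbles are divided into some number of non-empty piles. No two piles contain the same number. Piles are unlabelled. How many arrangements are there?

76

Enumerating by decreasing first part gives 76 partitions in all.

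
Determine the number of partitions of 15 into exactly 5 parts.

30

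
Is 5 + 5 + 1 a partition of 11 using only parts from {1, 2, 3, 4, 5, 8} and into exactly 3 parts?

The parts sum to 11, and the condition 'each summand belongs to {1, 2, 3, 4, 5, 8}' holds; the condition 'there are exactly 3 summands' holds.

Yes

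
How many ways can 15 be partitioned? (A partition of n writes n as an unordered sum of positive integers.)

Systematic enumeration (by largest part, then next-largest, …) yields 176.

176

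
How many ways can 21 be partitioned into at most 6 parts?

There are 331 such partitions.

331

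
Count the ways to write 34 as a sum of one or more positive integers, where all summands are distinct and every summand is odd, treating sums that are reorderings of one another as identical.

There are too many to list fully; the first 12 (by largest part) are:
33,1
31,3
29,5
27,7
25,9
25,5,3,1
23,11
23,7,3,1
21,13
21,9,3,1
21,7,5,1
19,15
…and 14 more, for 26 total.

26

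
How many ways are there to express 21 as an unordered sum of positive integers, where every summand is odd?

Counting exhaustively, 76 partitions satisfy the conditions.

76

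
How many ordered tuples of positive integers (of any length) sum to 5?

16

There are 4 gaps and each independently is a cut or not, giving 2^4 = 16.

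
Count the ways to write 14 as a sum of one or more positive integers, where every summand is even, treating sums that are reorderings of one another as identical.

Enumerating:
14
12+2
10+4
10+2+2
8+6
8+4+2
8+2+2+2
6+6+2
6+4+4
6+4+2+2
6+2+2+2+2
4+4+4+2
4+4+2+2+2
4+2+2+2+2+2
2+2+2+2+2+2+2
That's 15 in total.

15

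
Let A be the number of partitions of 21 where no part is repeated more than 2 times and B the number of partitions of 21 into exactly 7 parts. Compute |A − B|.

Partitions of 21 where no part is repeated more than 2 times: 243.
Partitions of 21 into exactly 7 parts: 105.
|243 − 105| = 138.

138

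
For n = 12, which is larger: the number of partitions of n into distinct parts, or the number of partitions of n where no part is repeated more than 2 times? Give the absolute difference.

21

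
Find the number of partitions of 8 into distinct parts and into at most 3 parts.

Listing the qualifying partitions of 8:
8
7, 1
6, 2
5, 3
5, 2, 1
4, 3, 1
That's 6 in total.

6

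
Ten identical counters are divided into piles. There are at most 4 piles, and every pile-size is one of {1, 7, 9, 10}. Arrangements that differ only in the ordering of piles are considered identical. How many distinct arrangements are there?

3

They are:
10
9,1
7,1,1,1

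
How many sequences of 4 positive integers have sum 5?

4

By stars and bars with positive parts, the count is C(4,3) = 4.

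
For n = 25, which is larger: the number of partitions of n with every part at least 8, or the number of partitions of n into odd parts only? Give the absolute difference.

Partitions of 25 with every part at least 8: 7.
Partitions of 25 into odd parts only: 142.
|7 − 142| = 135.

135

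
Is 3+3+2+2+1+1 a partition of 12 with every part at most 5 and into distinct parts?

No

The parts sum to 12, and the condition 'all summands are distinct' is violated.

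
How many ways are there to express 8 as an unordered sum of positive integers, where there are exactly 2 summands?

Listing the qualifying partitions of 8:
7, 1
6, 2
5, 3
4, 4
That's 4 in total.

4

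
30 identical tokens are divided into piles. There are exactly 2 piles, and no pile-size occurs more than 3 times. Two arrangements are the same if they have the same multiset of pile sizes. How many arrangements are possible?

15

Enumerating:
29+1
28+2
27+3
26+4
25+5
24+6
23+7
22+8
21+9
20+10
19+11
18+12
17+13
16+14
15+15
Counting gives 15.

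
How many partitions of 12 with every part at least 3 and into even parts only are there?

4

Listing the qualifying partitions of 12:
12
8 + 4
6 + 6
4 + 4 + 4
That's 4 in total.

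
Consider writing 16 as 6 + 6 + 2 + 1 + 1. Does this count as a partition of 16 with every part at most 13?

The parts sum to 16, and the condition 'no summand exceeds 13' holds.

Yes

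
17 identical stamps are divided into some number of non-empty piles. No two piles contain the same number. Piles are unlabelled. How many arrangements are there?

38

There are too many to list fully; the first 12 (by largest part) are:
17
16+1
15+2
14+3
14+2+1
13+4
13+3+1
12+5
12+4+1
12+3+2
11+6
11+5+1
…and 26 more, for 38 total.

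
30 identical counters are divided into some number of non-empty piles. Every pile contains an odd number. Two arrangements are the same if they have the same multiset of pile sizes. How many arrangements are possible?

Direct enumeration gives 296 partitions.

296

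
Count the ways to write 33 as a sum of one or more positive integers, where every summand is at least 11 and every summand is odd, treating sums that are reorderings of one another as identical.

They are:
33
11, 11, 11
That's 2 in total.

2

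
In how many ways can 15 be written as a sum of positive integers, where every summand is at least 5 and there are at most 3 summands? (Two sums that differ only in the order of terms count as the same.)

The partitions of 15 that satisfy the conditions:
15
10 + 5
9 + 6
8 + 7
5 + 5 + 5

5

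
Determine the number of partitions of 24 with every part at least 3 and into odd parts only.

18

The partitions of 24 that satisfy the conditions:
3, 21
5, 19
7, 17
9, 15
3, 3, 3, 15
11, 13
3, 3, 5, 13
3, 3, 7, 11
3, 5, 5, 11
3, 3, 9, 9
3, 5, 7, 9
5, 5, 5, 9
3, 3, 3, 3, 3, 9
3, 7, 7, 7
5, 5, 7, 7
3, 3, 3, 3, 5, 7
3, 3, 3, 5, 5, 5
3, 3, 3, 3, 3, 3, 3, 3
Counting gives 18.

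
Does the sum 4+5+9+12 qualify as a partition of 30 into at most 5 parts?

Yes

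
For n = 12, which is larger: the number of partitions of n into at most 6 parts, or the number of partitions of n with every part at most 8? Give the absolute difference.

12

Partitions of 12 into at most 6 parts: 58.
Partitions of 12 with every part at most 8: 70.
|58 − 70| = 12.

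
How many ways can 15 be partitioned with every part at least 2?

41

There are too many to list fully; the first 12 (by largest part) are:
15
2, 13
3, 12
4, 11
2, 2, 11
5, 10
2, 3, 10
6, 9
2, 4, 9
3, 3, 9
2, 2, 2, 9
7, 8
…and 29 more, for 41 total.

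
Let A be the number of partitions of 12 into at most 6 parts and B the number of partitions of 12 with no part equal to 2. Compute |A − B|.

23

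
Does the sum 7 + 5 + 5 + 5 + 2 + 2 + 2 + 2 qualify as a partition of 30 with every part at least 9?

No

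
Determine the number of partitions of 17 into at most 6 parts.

Enumerating by decreasing first part gives 163 partitions in all.

163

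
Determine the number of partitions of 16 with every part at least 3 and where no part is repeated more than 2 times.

18

Listing the qualifying partitions of 16:
16
13,3
12,4
11,5
10,6
10,3,3
9,7
9,4,3
8,8
8,5,3
8,4,4
7,6,3
7,5,4
6,6,4
6,5,5
6,4,3,3
5,5,3,3
5,4,4,3
That's 18 in total.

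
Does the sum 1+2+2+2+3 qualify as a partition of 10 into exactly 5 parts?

The parts sum to 10, and the condition 'there are exactly 5 summands' holds.

Yes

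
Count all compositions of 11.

The number of compositions of n is 2^(n−1); here 2^10 = 1024.

1024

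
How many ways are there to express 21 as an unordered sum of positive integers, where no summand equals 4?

A full systematic count gives 495.

495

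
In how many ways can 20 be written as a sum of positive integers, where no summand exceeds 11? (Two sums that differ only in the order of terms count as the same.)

560

Counting exhaustively, 560 partitions satisfy the conditions.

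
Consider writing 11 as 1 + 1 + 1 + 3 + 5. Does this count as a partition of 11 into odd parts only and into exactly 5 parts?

Yes

The parts sum to 11, and the condition 'every summand is odd' holds; the condition 'there are exactly 5 summands' holds.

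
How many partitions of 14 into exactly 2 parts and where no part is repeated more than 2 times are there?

Enumerating:
13,1
12,2
11,3
10,4
9,5
8,6
7,7
That's 7 in total.

7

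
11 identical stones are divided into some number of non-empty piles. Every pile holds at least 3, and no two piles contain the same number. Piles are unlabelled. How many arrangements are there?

Listing the qualifying partitions of 11:
11
3,8
4,7
5,6
Counting gives 4.

4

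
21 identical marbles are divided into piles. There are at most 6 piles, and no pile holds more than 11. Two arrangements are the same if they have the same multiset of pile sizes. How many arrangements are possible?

There are 248 such partitions.

248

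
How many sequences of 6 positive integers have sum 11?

By stars and bars with positive parts, the count is C(10,5) = 252.

252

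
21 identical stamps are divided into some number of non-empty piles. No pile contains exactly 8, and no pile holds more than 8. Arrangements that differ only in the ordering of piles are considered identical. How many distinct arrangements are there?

436

Enumerating by decreasing first part gives 436 partitions in all.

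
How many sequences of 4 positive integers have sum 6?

10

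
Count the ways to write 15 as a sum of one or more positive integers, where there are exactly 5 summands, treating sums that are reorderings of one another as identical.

30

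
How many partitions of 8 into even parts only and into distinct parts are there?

2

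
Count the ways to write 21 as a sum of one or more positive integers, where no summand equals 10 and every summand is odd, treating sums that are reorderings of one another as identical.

76

Counting exhaustively, 76 partitions satisfy the conditions.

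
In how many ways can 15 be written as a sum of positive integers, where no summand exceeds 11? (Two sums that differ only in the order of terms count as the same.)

Direct enumeration gives 169 partitions.

169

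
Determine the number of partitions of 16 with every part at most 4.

64

There are too many to list fully; the first 12 (by largest part) are:
4, 4, 4, 4
4, 4, 4, 3, 1
4, 4, 4, 2, 2
4, 4, 4, 2, 1, 1
4, 4, 4, 1, 1, 1, 1
4, 4, 3, 3, 2
4, 4, 3, 3, 1, 1
4, 4, 3, 2, 2, 1
4, 4, 3, 2, 1, 1, 1
4, 4, 3, 1, 1, 1, 1, 1
4, 4, 2, 2, 2, 2
4, 4, 2, 2, 2, 1, 1
…and 52 more, for 64 total.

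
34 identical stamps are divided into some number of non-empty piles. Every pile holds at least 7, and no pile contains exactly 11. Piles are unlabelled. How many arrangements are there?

There are too many to list fully; the first 12 (by largest part) are:
34
27+7
26+8
25+9
24+10
22+12
21+13
20+14
20+7+7
19+15
19+8+7
18+16
…and 22 more, for 34 total.

34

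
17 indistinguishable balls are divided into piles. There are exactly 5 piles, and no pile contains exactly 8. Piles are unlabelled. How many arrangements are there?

There are too many to list fully; the first 12 (by largest part) are:
13,1,1,1,1
12,2,1,1,1
11,3,1,1,1
11,2,2,1,1
10,4,1,1,1
10,3,2,1,1
10,2,2,2,1
9,5,1,1,1
9,4,2,1,1
9,3,3,1,1
9,3,2,2,1
9,2,2,2,2
…and 29 more, for 41 total.

41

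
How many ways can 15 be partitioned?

176

Direct enumeration gives 176 partitions.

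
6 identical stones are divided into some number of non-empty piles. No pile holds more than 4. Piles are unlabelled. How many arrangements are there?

9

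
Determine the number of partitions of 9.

A partial list (first 12 by largest part):
9
8 + 1
7 + 2
7 + 1 + 1
6 + 3
6 + 2 + 1
6 + 1 + 1 + 1
5 + 4
5 + 3 + 1
5 + 2 + 2
5 + 2 + 1 + 1
5 + 1 + 1 + 1 + 1
…and 18 more, for 30 total.

30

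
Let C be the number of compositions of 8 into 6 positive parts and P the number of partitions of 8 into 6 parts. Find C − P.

Ordered (compositions into 6 parts): C(7,5) = 21.
Partitions of 8 into exactly 6 parts: 2.
Difference: 21 − 2 = 19.

19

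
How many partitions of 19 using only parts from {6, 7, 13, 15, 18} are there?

2

They are:
13, 6
7, 6, 6
That's 2 in total.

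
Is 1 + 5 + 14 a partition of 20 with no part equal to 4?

Yes

The parts sum to 20, and the condition 'no summand equals 4' holds.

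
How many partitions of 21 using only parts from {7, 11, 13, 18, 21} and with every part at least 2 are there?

Listing the qualifying partitions of 21:
21
7,7,7
Counting gives 2.

2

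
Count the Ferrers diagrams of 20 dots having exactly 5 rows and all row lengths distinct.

7

Enumerating:
10+4+3+2+1
9+5+3+2+1
8+6+3+2+1
8+5+4+2+1
7+6+4+2+1
7+5+4+3+1
6+5+4+3+2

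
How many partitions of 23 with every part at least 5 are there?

21

Listing the qualifying partitions of 23:
23
5+18
6+17
7+16
8+15
9+14
10+13
5+5+13
11+12
5+6+12
5+7+11
6+6+11
5+8+10
6+7+10
5+9+9
6+8+9
7+7+9
7+8+8
5+5+5+8
5+5+6+7
5+6+6+6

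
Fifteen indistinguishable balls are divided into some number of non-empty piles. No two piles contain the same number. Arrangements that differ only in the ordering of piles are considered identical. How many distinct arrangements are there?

There are too many to list fully; the first 12 (by largest part) are:
15
14, 1
13, 2
12, 3
12, 2, 1
11, 4
11, 3, 1
10, 5
10, 4, 1
10, 3, 2
9, 6
9, 5, 1
…and 15 more, for 27 total.

27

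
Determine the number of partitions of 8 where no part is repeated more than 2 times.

The partitions of 8 that satisfy the conditions:
8
7,1
6,2
6,1,1
5,3
5,2,1
4,4
4,3,1
4,2,2
4,2,1,1
3,3,2
3,3,1,1
3,2,2,1
That's 13 in total.

13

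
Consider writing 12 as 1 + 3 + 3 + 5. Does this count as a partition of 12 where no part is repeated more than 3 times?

The parts sum to 12, and the condition 'no summand is used more than 3 times' holds.

Yes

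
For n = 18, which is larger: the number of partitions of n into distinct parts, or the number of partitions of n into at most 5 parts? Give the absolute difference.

Partitions of 18 into distinct parts: 46.
Partitions of 18 into at most 5 parts: 141.
|46 − 141| = 95.

95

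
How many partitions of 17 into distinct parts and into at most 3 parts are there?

25

Enumerating:
17
16+1
15+2
14+3
14+2+1
13+4
13+3+1
12+5
12+4+1
12+3+2
11+6
11+5+1
11+4+2
10+7
10+6+1
10+5+2
10+4+3
9+8
9+7+1
9+6+2
9+5+3
8+7+2
8+6+3
8+5+4
7+6+4
Counting gives 25.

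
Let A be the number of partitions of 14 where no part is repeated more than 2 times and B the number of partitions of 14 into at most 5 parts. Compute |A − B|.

Partitions of 14 where no part is repeated more than 2 times: 57.
Partitions of 14 into at most 5 parts: 70.
|57 − 70| = 13.

13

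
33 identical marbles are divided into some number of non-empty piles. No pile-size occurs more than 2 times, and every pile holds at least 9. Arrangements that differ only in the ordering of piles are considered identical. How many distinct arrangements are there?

They are:
33
24, 9
23, 10
22, 11
21, 12
20, 13
19, 14
18, 15
17, 16
15, 9, 9
14, 10, 9
13, 11, 9
13, 10, 10
12, 12, 9
12, 11, 10

15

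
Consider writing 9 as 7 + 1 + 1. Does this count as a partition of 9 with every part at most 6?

The parts sum to 9, and the condition 'no summand exceeds 6' is violated.

No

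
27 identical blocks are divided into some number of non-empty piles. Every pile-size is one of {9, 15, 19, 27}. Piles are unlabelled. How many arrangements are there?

2

Enumerating:
27
9 + 9 + 9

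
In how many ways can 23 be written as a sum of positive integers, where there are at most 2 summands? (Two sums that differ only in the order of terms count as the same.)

12

They are:
23
1,22
2,21
3,20
4,19
5,18
6,17
7,16
8,15
9,14
10,13
11,12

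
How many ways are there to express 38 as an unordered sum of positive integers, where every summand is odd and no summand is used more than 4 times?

344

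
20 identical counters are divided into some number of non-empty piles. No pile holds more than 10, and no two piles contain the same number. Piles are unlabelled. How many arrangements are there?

A partial list (first 12 by largest part):
10+9+1
10+8+2
10+7+3
10+7+2+1
10+6+4
10+6+3+1
10+5+4+1
10+5+3+2
10+4+3+2+1
9+8+3
9+8+2+1
9+7+4
…and 19 more, for 31 total.

31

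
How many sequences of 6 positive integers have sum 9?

56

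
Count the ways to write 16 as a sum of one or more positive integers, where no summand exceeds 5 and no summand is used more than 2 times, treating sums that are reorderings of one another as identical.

Enumerating:
5+5+4+2
5+5+4+1+1
5+5+3+3
5+5+3+2+1
5+5+2+2+1+1
5+4+4+3
5+4+4+2+1
5+4+3+3+1
5+4+3+2+2
5+4+3+2+1+1
5+3+3+2+2+1
4+4+3+3+2
4+4+3+3+1+1
4+4+3+2+2+1
4+3+3+2+2+1+1

15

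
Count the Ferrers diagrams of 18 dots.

Direct enumeration gives 385 partitions.

385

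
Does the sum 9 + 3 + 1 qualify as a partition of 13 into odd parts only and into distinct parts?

Yes

The parts sum to 13, and the condition 'every summand is odd' holds; the condition 'all summands are distinct' holds.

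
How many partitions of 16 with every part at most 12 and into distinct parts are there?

There are too many to list fully; the first 12 (by largest part) are:
12, 4
12, 3, 1
11, 5
11, 4, 1
11, 3, 2
10, 6
10, 5, 1
10, 4, 2
10, 3, 2, 1
9, 7
9, 6, 1
9, 5, 2
…and 15 more, for 27 total.

27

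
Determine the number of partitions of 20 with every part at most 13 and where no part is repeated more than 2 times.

180

Systematic enumeration (by largest part, then next-largest, …) yields 180.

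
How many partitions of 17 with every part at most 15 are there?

A full systematic count gives 295.

295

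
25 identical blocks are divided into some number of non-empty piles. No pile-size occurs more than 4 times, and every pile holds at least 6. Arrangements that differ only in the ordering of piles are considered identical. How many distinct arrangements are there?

17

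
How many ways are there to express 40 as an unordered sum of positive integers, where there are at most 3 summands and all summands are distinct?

Systematic enumeration (by largest part, then next-largest, …) yields 134.

134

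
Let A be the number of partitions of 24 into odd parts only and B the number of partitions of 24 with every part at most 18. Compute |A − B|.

1434

Partitions of 24 into odd parts only: 122.
Partitions of 24 with every part at most 18: 1556.
|122 − 1556| = 1434.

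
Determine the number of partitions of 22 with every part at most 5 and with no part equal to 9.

255

Direct enumeration gives 255 partitions.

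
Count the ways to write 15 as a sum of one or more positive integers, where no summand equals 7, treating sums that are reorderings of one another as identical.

154

There are 154 such partitions.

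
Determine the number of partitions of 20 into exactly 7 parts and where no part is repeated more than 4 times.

A partial list (first 12 by largest part):
12, 2, 2, 1, 1, 1, 1
11, 3, 2, 1, 1, 1, 1
11, 2, 2, 2, 1, 1, 1
10, 4, 2, 1, 1, 1, 1
10, 3, 3, 1, 1, 1, 1
10, 3, 2, 2, 1, 1, 1
10, 2, 2, 2, 2, 1, 1
9, 5, 2, 1, 1, 1, 1
9, 4, 3, 1, 1, 1, 1
9, 4, 2, 2, 1, 1, 1
9, 3, 3, 2, 1, 1, 1
9, 3, 2, 2, 2, 1, 1
…and 56 more, for 68 total.

68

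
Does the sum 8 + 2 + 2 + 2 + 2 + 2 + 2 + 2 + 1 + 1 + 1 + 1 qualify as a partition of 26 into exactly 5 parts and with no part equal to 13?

No

The parts sum to 26, and the condition 'there are exactly 5 summands' is violated.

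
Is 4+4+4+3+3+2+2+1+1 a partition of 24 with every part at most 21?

The parts sum to 24, and the condition 'no summand exceeds 21' holds.

Yes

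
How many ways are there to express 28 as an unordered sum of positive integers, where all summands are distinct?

There are 222 such partitions.

222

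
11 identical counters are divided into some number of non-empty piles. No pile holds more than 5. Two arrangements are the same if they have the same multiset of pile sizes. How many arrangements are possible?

37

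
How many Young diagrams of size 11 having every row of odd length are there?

They are:
11
9, 1, 1
7, 3, 1
7, 1, 1, 1, 1
5, 5, 1
5, 3, 3
5, 3, 1, 1, 1
5, 1, 1, 1, 1, 1, 1
3, 3, 3, 1, 1
3, 3, 1, 1, 1, 1, 1
3, 1, 1, 1, 1, 1, 1, 1, 1
1, 1, 1, 1, 1, 1, 1, 1, 1, 1, 1

12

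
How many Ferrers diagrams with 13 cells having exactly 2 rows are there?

6

They are:
12 + 1
11 + 2
10 + 3
9 + 4
8 + 5
7 + 6
That's 6 in total.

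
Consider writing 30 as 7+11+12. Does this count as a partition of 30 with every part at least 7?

Yes

The parts sum to 30, and the condition 'every summand is at least 7' holds.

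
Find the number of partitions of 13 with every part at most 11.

99

Enumerating by decreasing first part gives 99 partitions in all.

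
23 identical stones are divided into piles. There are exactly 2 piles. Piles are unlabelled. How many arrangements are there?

The partitions of 23 that satisfy the conditions:
22, 1
21, 2
20, 3
19, 4
18, 5
17, 6
16, 7
15, 8
14, 9
13, 10
12, 11
Counting gives 11.

11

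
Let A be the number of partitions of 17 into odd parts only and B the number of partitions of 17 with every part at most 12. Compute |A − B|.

247

Partitions of 17 into odd parts only: 38.
Partitions of 17 with every part at most 12: 285.
|38 − 285| = 247.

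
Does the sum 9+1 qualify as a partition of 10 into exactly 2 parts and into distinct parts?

Yes

The parts sum to 10, and the condition 'there are exactly 2 summands' holds; the condition 'all summands are distinct' holds.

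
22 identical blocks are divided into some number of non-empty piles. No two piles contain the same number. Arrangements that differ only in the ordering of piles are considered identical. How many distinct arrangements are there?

89

Systematic enumeration (by largest part, then next-largest, …) yields 89.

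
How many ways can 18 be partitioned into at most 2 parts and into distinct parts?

The partitions of 18 that satisfy the conditions:
18
17 + 1
16 + 2
15 + 3
14 + 4
13 + 5
12 + 6
11 + 7
10 + 8

9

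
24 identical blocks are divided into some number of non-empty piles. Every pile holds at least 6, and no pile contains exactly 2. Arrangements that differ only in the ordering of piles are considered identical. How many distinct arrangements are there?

16

Listing the qualifying partitions of 24:
24
18,6
17,7
16,8
15,9
14,10
13,11
12,12
12,6,6
11,7,6
10,8,6
10,7,7
9,9,6
9,8,7
8,8,8
6,6,6,6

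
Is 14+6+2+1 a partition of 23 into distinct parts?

The parts sum to 23, and the condition 'all summands are distinct' holds.

Yes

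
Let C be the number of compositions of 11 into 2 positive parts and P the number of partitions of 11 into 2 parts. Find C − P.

Ordered (compositions into 2 parts): C(10,1) = 10.
Unordered (partitions into 2 parts): 5.
Difference: 10 − 5 = 5.

5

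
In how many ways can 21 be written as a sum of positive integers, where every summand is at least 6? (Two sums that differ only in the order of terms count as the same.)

9

They are:
21
15, 6
14, 7
13, 8
12, 9
11, 10
9, 6, 6
8, 7, 6
7, 7, 7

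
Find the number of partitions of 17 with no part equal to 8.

A full systematic count gives 267.

267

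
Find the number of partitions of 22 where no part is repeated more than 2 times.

Counting exhaustively, 297 partitions satisfy the conditions.

297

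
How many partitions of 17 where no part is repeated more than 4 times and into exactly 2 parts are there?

Enumerating:
1,16
2,15
3,14
4,13
5,12
6,11
7,10
8,9
That's 8 in total.

8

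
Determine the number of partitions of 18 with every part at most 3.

A partial list (first 12 by largest part):
3,3,3,3,3,3
3,3,3,3,3,2,1
3,3,3,3,3,1,1,1
3,3,3,3,2,2,2
3,3,3,3,2,2,1,1
3,3,3,3,2,1,1,1,1
3,3,3,3,1,1,1,1,1,1
3,3,3,2,2,2,2,1
3,3,3,2,2,2,1,1,1
3,3,3,2,2,1,1,1,1,1
3,3,3,2,1,1,1,1,1,1,1
3,3,3,1,1,1,1,1,1,1,1,1
…and 25 more, for 37 total.

37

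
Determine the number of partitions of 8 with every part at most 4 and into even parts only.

Enumerating:
4 + 4
4 + 2 + 2
2 + 2 + 2 + 2

3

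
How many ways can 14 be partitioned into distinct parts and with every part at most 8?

Listing the qualifying partitions of 14:
8 + 6
8 + 5 + 1
8 + 4 + 2
8 + 3 + 2 + 1
7 + 6 + 1
7 + 5 + 2
7 + 4 + 3
7 + 4 + 2 + 1
6 + 5 + 3
6 + 5 + 2 + 1
6 + 4 + 3 + 1
5 + 4 + 3 + 2
Counting gives 12.

12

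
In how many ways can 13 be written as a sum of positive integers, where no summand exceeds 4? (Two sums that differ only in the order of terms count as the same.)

There are too many to list fully; the first 12 (by largest part) are:
4+4+4+1
4+4+3+2
4+4+3+1+1
4+4+2+2+1
4+4+2+1+1+1
4+4+1+1+1+1+1
4+3+3+3
4+3+3+2+1
4+3+3+1+1+1
4+3+2+2+2
4+3+2+2+1+1
4+3+2+1+1+1+1
…and 27 more, for 39 total.

39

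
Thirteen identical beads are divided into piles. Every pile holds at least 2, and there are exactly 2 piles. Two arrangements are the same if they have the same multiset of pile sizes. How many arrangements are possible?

5

The partitions of 13 that satisfy the conditions:
11+2
10+3
9+4
8+5
7+6
Counting gives 5.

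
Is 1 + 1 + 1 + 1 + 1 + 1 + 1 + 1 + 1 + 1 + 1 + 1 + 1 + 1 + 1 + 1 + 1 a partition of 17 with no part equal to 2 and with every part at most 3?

The parts sum to 17, and the condition 'no summand equals 2' holds; the condition 'no summand exceeds 3' holds.

Yes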